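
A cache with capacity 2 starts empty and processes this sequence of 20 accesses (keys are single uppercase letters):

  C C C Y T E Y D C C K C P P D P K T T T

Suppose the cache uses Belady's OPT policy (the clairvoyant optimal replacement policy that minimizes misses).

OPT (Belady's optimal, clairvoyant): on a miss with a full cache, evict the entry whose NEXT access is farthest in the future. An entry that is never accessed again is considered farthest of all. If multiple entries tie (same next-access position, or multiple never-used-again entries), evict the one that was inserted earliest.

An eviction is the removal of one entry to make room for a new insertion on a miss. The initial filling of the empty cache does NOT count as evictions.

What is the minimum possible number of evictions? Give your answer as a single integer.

OPT (Belady) simulation (capacity=2):
  1. access C: MISS. Cache: [C]
  2. access C: HIT. Next use of C: step 3. Cache: [C]
  3. access C: HIT. Next use of C: step 9. Cache: [C]
  4. access Y: MISS. Cache: [C Y]
  5. access T: MISS, evict C (next use: step 9). Cache: [Y T]
  6. access E: MISS, evict T (next use: step 18). Cache: [Y E]
  7. access Y: HIT. Next use of Y: never. Cache: [Y E]
  8. access D: MISS, evict Y (next use: never). Cache: [E D]
  9. access C: MISS, evict E (next use: never). Cache: [D C]
  10. access C: HIT. Next use of C: step 12. Cache: [D C]
  11. access K: MISS, evict D (next use: step 15). Cache: [C K]
  12. access C: HIT. Next use of C: never. Cache: [C K]
  13. access P: MISS, evict C (next use: never). Cache: [K P]
  14. access P: HIT. Next use of P: step 16. Cache: [K P]
  15. access D: MISS, evict K (next use: step 17). Cache: [P D]
  16. access P: HIT. Next use of P: never. Cache: [P D]
  17. access K: MISS, evict P (next use: never). Cache: [D K]
  18. access T: MISS, evict D (next use: never). Cache: [K T]
  19. access T: HIT. Next use of T: step 20. Cache: [K T]
  20. access T: HIT. Next use of T: never. Cache: [K T]
Total: 9 hits, 11 misses, 9 evictions

Answer: 9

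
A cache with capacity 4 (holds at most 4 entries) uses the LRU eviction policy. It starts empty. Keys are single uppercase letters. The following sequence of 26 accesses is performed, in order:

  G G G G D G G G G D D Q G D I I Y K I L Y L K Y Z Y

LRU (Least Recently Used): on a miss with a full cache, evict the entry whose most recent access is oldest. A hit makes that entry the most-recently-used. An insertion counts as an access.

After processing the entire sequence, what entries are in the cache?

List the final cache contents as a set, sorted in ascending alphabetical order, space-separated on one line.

Answer: K L Y Z

Derivation:
LRU simulation (capacity=4):
  1. access G: MISS. Cache (LRU->MRU): [G]
  2. access G: HIT. Cache (LRU->MRU): [G]
  3. access G: HIT. Cache (LRU->MRU): [G]
  4. access G: HIT. Cache (LRU->MRU): [G]
  5. access D: MISS. Cache (LRU->MRU): [G D]
  6. access G: HIT. Cache (LRU->MRU): [D G]
  7. access G: HIT. Cache (LRU->MRU): [D G]
  8. access G: HIT. Cache (LRU->MRU): [D G]
  9. access G: HIT. Cache (LRU->MRU): [D G]
  10. access D: HIT. Cache (LRU->MRU): [G D]
  11. access D: HIT. Cache (LRU->MRU): [G D]
  12. access Q: MISS. Cache (LRU->MRU): [G D Q]
  13. access G: HIT. Cache (LRU->MRU): [D Q G]
  14. access D: HIT. Cache (LRU->MRU): [Q G D]
  15. access I: MISS. Cache (LRU->MRU): [Q G D I]
  16. access I: HIT. Cache (LRU->MRU): [Q G D I]
  17. access Y: MISS, evict Q. Cache (LRU->MRU): [G D I Y]
  18. access K: MISS, evict G. Cache (LRU->MRU): [D I Y K]
  19. access I: HIT. Cache (LRU->MRU): [D Y K I]
  20. access L: MISS, evict D. Cache (LRU->MRU): [Y K I L]
  21. access Y: HIT. Cache (LRU->MRU): [K I L Y]
  22. access L: HIT. Cache (LRU->MRU): [K I Y L]
  23. access K: HIT. Cache (LRU->MRU): [I Y L K]
  24. access Y: HIT. Cache (LRU->MRU): [I L K Y]
  25. access Z: MISS, evict I. Cache (LRU->MRU): [L K Y Z]
  26. access Y: HIT. Cache (LRU->MRU): [L K Z Y]
Total: 18 hits, 8 misses, 4 evictions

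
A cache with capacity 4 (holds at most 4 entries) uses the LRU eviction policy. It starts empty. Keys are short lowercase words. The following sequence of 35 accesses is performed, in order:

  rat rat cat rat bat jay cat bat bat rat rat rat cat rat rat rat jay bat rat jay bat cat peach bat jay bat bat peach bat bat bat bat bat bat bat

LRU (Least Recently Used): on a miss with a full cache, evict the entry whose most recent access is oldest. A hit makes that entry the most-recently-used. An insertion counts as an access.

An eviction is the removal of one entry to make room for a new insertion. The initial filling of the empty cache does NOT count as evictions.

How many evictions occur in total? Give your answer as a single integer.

Answer: 1

Derivation:
LRU simulation (capacity=4):
  1. access rat: MISS. Cache (LRU->MRU): [rat]
  2. access rat: HIT. Cache (LRU->MRU): [rat]
  3. access cat: MISS. Cache (LRU->MRU): [rat cat]
  4. access rat: HIT. Cache (LRU->MRU): [cat rat]
  5. access bat: MISS. Cache (LRU->MRU): [cat rat bat]
  6. access jay: MISS. Cache (LRU->MRU): [cat rat bat jay]
  7. access cat: HIT. Cache (LRU->MRU): [rat bat jay cat]
  8. access bat: HIT. Cache (LRU->MRU): [rat jay cat bat]
  9. access bat: HIT. Cache (LRU->MRU): [rat jay cat bat]
  10. access rat: HIT. Cache (LRU->MRU): [jay cat bat rat]
  11. access rat: HIT. Cache (LRU->MRU): [jay cat bat rat]
  12. access rat: HIT. Cache (LRU->MRU): [jay cat bat rat]
  13. access cat: HIT. Cache (LRU->MRU): [jay bat rat cat]
  14. access rat: HIT. Cache (LRU->MRU): [jay bat cat rat]
  15. access rat: HIT. Cache (LRU->MRU): [jay bat cat rat]
  16. access rat: HIT. Cache (LRU->MRU): [jay bat cat rat]
  17. access jay: HIT. Cache (LRU->MRU): [bat cat rat jay]
  18. access bat: HIT. Cache (LRU->MRU): [cat rat jay bat]
  19. access rat: HIT. Cache (LRU->MRU): [cat jay bat rat]
  20. access jay: HIT. Cache (LRU->MRU): [cat bat rat jay]
  21. access bat: HIT. Cache (LRU->MRU): [cat rat jay bat]
  22. access cat: HIT. Cache (LRU->MRU): [rat jay bat cat]
  23. access peach: MISS, evict rat. Cache (LRU->MRU): [jay bat cat peach]
  24. access bat: HIT. Cache (LRU->MRU): [jay cat peach bat]
  25. access jay: HIT. Cache (LRU->MRU): [cat peach bat jay]
  26. access bat: HIT. Cache (LRU->MRU): [cat peach jay bat]
  27. access bat: HIT. Cache (LRU->MRU): [cat peach jay bat]
  28. access peach: HIT. Cache (LRU->MRU): [cat jay bat peach]
  29. access bat: HIT. Cache (LRU->MRU): [cat jay peach bat]
  30. access bat: HIT. Cache (LRU->MRU): [cat jay peach bat]
  31. access bat: HIT. Cache (LRU->MRU): [cat jay peach bat]
  32. access bat: HIT. Cache (LRU->MRU): [cat jay peach bat]
  33. access bat: HIT. Cache (LRU->MRU): [cat jay peach bat]
  34. access bat: HIT. Cache (LRU->MRU): [cat jay peach bat]
  35. access bat: HIT. Cache (LRU->MRU): [cat jay peach bat]
Total: 30 hits, 5 misses, 1 evictions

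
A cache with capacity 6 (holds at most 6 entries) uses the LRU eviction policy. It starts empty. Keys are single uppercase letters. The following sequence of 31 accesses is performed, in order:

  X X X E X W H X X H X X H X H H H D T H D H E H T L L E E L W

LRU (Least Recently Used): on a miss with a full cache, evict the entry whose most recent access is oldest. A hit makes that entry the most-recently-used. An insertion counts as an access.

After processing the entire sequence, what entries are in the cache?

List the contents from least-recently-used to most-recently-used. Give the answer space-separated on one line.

LRU simulation (capacity=6):
  1. access X: MISS. Cache (LRU->MRU): [X]
  2. access X: HIT. Cache (LRU->MRU): [X]
  3. access X: HIT. Cache (LRU->MRU): [X]
  4. access E: MISS. Cache (LRU->MRU): [X E]
  5. access X: HIT. Cache (LRU->MRU): [E X]
  6. access W: MISS. Cache (LRU->MRU): [E X W]
  7. access H: MISS. Cache (LRU->MRU): [E X W H]
  8. access X: HIT. Cache (LRU->MRU): [E W H X]
  9. access X: HIT. Cache (LRU->MRU): [E W H X]
  10. access H: HIT. Cache (LRU->MRU): [E W X H]
  11. access X: HIT. Cache (LRU->MRU): [E W H X]
  12. access X: HIT. Cache (LRU->MRU): [E W H X]
  13. access H: HIT. Cache (LRU->MRU): [E W X H]
  14. access X: HIT. Cache (LRU->MRU): [E W H X]
  15. access H: HIT. Cache (LRU->MRU): [E W X H]
  16. access H: HIT. Cache (LRU->MRU): [E W X H]
  17. access H: HIT. Cache (LRU->MRU): [E W X H]
  18. access D: MISS. Cache (LRU->MRU): [E W X H D]
  19. access T: MISS. Cache (LRU->MRU): [E W X H D T]
  20. access H: HIT. Cache (LRU->MRU): [E W X D T H]
  21. access D: HIT. Cache (LRU->MRU): [E W X T H D]
  22. access H: HIT. Cache (LRU->MRU): [E W X T D H]
  23. access E: HIT. Cache (LRU->MRU): [W X T D H E]
  24. access H: HIT. Cache (LRU->MRU): [W X T D E H]
  25. access T: HIT. Cache (LRU->MRU): [W X D E H T]
  26. access L: MISS, evict W. Cache (LRU->MRU): [X D E H T L]
  27. access L: HIT. Cache (LRU->MRU): [X D E H T L]
  28. access E: HIT. Cache (LRU->MRU): [X D H T L E]
  29. access E: HIT. Cache (LRU->MRU): [X D H T L E]
  30. access L: HIT. Cache (LRU->MRU): [X D H T E L]
  31. access W: MISS, evict X. Cache (LRU->MRU): [D H T E L W]
Total: 23 hits, 8 misses, 2 evictions

Answer: D H T E L W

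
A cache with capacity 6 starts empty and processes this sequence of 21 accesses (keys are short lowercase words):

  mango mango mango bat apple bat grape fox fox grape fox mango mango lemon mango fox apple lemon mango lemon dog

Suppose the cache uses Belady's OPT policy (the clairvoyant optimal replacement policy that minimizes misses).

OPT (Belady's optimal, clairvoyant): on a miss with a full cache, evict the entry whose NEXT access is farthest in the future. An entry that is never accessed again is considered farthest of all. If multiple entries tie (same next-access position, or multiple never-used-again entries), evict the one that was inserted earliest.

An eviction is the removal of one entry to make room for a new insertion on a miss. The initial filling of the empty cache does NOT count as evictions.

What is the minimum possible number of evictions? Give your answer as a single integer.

OPT (Belady) simulation (capacity=6):
  1. access mango: MISS. Cache: [mango]
  2. access mango: HIT. Next use of mango: step 3. Cache: [mango]
  3. access mango: HIT. Next use of mango: step 12. Cache: [mango]
  4. access bat: MISS. Cache: [mango bat]
  5. access apple: MISS. Cache: [mango bat apple]
  6. access bat: HIT. Next use of bat: never. Cache: [mango bat apple]
  7. access grape: MISS. Cache: [mango bat apple grape]
  8. access fox: MISS. Cache: [mango bat apple grape fox]
  9. access fox: HIT. Next use of fox: step 11. Cache: [mango bat apple grape fox]
  10. access grape: HIT. Next use of grape: never. Cache: [mango bat apple grape fox]
  11. access fox: HIT. Next use of fox: step 16. Cache: [mango bat apple grape fox]
  12. access mango: HIT. Next use of mango: step 13. Cache: [mango bat apple grape fox]
  13. access mango: HIT. Next use of mango: step 15. Cache: [mango bat apple grape fox]
  14. access lemon: MISS. Cache: [mango bat apple grape fox lemon]
  15. access mango: HIT. Next use of mango: step 19. Cache: [mango bat apple grape fox lemon]
  16. access fox: HIT. Next use of fox: never. Cache: [mango bat apple grape fox lemon]
  17. access apple: HIT. Next use of apple: never. Cache: [mango bat apple grape fox lemon]
  18. access lemon: HIT. Next use of lemon: step 20. Cache: [mango bat apple grape fox lemon]
  19. access mango: HIT. Next use of mango: never. Cache: [mango bat apple grape fox lemon]
  20. access lemon: HIT. Next use of lemon: never. Cache: [mango bat apple grape fox lemon]
  21. access dog: MISS, evict mango (next use: never). Cache: [bat apple grape fox lemon dog]
Total: 14 hits, 7 misses, 1 evictions

Answer: 1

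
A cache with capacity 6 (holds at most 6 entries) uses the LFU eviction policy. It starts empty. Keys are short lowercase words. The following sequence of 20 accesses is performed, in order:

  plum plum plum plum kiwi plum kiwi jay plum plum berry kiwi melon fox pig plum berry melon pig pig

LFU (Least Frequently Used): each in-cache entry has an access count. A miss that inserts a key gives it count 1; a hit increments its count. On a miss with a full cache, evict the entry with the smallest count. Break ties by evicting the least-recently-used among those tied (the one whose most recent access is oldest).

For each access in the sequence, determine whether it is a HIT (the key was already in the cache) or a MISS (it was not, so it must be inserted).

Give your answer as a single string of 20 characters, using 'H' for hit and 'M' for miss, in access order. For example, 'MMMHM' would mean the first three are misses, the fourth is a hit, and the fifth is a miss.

Answer: MHHHMHHMHHMHMMMHHHHH

Derivation:
LFU simulation (capacity=6):
  1. access plum: MISS. Cache: [plum(c=1)]
  2. access plum: HIT, count now 2. Cache: [plum(c=2)]
  3. access plum: HIT, count now 3. Cache: [plum(c=3)]
  4. access plum: HIT, count now 4. Cache: [plum(c=4)]
  5. access kiwi: MISS. Cache: [kiwi(c=1) plum(c=4)]
  6. access plum: HIT, count now 5. Cache: [kiwi(c=1) plum(c=5)]
  7. access kiwi: HIT, count now 2. Cache: [kiwi(c=2) plum(c=5)]
  8. access jay: MISS. Cache: [jay(c=1) kiwi(c=2) plum(c=5)]
  9. access plum: HIT, count now 6. Cache: [jay(c=1) kiwi(c=2) plum(c=6)]
  10. access plum: HIT, count now 7. Cache: [jay(c=1) kiwi(c=2) plum(c=7)]
  11. access berry: MISS. Cache: [jay(c=1) berry(c=1) kiwi(c=2) plum(c=7)]
  12. access kiwi: HIT, count now 3. Cache: [jay(c=1) berry(c=1) kiwi(c=3) plum(c=7)]
  13. access melon: MISS. Cache: [jay(c=1) berry(c=1) melon(c=1) kiwi(c=3) plum(c=7)]
  14. access fox: MISS. Cache: [jay(c=1) berry(c=1) melon(c=1) fox(c=1) kiwi(c=3) plum(c=7)]
  15. access pig: MISS, evict jay(c=1). Cache: [berry(c=1) melon(c=1) fox(c=1) pig(c=1) kiwi(c=3) plum(c=7)]
  16. access plum: HIT, count now 8. Cache: [berry(c=1) melon(c=1) fox(c=1) pig(c=1) kiwi(c=3) plum(c=8)]
  17. access berry: HIT, count now 2. Cache: [melon(c=1) fox(c=1) pig(c=1) berry(c=2) kiwi(c=3) plum(c=8)]
  18. access melon: HIT, count now 2. Cache: [fox(c=1) pig(c=1) berry(c=2) melon(c=2) kiwi(c=3) plum(c=8)]
  19. access pig: HIT, count now 2. Cache: [fox(c=1) berry(c=2) melon(c=2) pig(c=2) kiwi(c=3) plum(c=8)]
  20. access pig: HIT, count now 3. Cache: [fox(c=1) berry(c=2) melon(c=2) kiwi(c=3) pig(c=3) plum(c=8)]
Total: 13 hits, 7 misses, 1 evictions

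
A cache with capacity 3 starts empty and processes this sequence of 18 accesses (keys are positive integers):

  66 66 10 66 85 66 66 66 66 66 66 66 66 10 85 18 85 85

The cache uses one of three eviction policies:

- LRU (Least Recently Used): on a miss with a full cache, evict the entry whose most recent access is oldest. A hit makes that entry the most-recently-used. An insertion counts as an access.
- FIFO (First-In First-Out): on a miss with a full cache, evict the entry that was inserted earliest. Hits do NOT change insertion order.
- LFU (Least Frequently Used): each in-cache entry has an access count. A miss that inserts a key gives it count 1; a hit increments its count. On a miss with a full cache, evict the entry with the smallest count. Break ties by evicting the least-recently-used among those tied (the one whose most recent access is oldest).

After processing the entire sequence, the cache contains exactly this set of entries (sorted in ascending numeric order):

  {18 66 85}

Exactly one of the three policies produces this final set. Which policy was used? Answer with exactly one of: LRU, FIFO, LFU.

Answer: LFU

Derivation:
Simulating under each policy and comparing final sets:
  LRU: final set = {10 18 85} -> differs
  FIFO: final set = {10 18 85} -> differs
  LFU: final set = {18 66 85} -> MATCHES target
Only LFU produces the target set.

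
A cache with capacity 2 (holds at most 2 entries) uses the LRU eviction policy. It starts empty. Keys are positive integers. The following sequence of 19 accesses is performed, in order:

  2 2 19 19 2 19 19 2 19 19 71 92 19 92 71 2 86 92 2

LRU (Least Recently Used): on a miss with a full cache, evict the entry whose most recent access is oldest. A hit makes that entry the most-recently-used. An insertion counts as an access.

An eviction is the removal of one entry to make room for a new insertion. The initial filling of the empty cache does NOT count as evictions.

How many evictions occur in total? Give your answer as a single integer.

Answer: 8

Derivation:
LRU simulation (capacity=2):
  1. access 2: MISS. Cache (LRU->MRU): [2]
  2. access 2: HIT. Cache (LRU->MRU): [2]
  3. access 19: MISS. Cache (LRU->MRU): [2 19]
  4. access 19: HIT. Cache (LRU->MRU): [2 19]
  5. access 2: HIT. Cache (LRU->MRU): [19 2]
  6. access 19: HIT. Cache (LRU->MRU): [2 19]
  7. access 19: HIT. Cache (LRU->MRU): [2 19]
  8. access 2: HIT. Cache (LRU->MRU): [19 2]
  9. access 19: HIT. Cache (LRU->MRU): [2 19]
  10. access 19: HIT. Cache (LRU->MRU): [2 19]
  11. access 71: MISS, evict 2. Cache (LRU->MRU): [19 71]
  12. access 92: MISS, evict 19. Cache (LRU->MRU): [71 92]
  13. access 19: MISS, evict 71. Cache (LRU->MRU): [92 19]
  14. access 92: HIT. Cache (LRU->MRU): [19 92]
  15. access 71: MISS, evict 19. Cache (LRU->MRU): [92 71]
  16. access 2: MISS, evict 92. Cache (LRU->MRU): [71 2]
  17. access 86: MISS, evict 71. Cache (LRU->MRU): [2 86]
  18. access 92: MISS, evict 2. Cache (LRU->MRU): [86 92]
  19. access 2: MISS, evict 86. Cache (LRU->MRU): [92 2]
Total: 9 hits, 10 misses, 8 evictions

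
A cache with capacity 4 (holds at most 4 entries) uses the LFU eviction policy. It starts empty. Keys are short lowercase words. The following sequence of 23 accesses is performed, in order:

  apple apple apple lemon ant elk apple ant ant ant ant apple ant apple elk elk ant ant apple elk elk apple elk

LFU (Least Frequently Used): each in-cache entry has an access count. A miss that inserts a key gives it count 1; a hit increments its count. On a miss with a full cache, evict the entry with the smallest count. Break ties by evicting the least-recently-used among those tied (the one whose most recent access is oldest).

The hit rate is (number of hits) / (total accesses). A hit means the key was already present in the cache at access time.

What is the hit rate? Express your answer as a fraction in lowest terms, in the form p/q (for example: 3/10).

LFU simulation (capacity=4):
  1. access apple: MISS. Cache: [apple(c=1)]
  2. access apple: HIT, count now 2. Cache: [apple(c=2)]
  3. access apple: HIT, count now 3. Cache: [apple(c=3)]
  4. access lemon: MISS. Cache: [lemon(c=1) apple(c=3)]
  5. access ant: MISS. Cache: [lemon(c=1) ant(c=1) apple(c=3)]
  6. access elk: MISS. Cache: [lemon(c=1) ant(c=1) elk(c=1) apple(c=3)]
  7. access apple: HIT, count now 4. Cache: [lemon(c=1) ant(c=1) elk(c=1) apple(c=4)]
  8. access ant: HIT, count now 2. Cache: [lemon(c=1) elk(c=1) ant(c=2) apple(c=4)]
  9. access ant: HIT, count now 3. Cache: [lemon(c=1) elk(c=1) ant(c=3) apple(c=4)]
  10. access ant: HIT, count now 4. Cache: [lemon(c=1) elk(c=1) apple(c=4) ant(c=4)]
  11. access ant: HIT, count now 5. Cache: [lemon(c=1) elk(c=1) apple(c=4) ant(c=5)]
  12. access apple: HIT, count now 5. Cache: [lemon(c=1) elk(c=1) ant(c=5) apple(c=5)]
  13. access ant: HIT, count now 6. Cache: [lemon(c=1) elk(c=1) apple(c=5) ant(c=6)]
  14. access apple: HIT, count now 6. Cache: [lemon(c=1) elk(c=1) ant(c=6) apple(c=6)]
  15. access elk: HIT, count now 2. Cache: [lemon(c=1) elk(c=2) ant(c=6) apple(c=6)]
  16. access elk: HIT, count now 3. Cache: [lemon(c=1) elk(c=3) ant(c=6) apple(c=6)]
  17. access ant: HIT, count now 7. Cache: [lemon(c=1) elk(c=3) apple(c=6) ant(c=7)]
  18. access ant: HIT, count now 8. Cache: [lemon(c=1) elk(c=3) apple(c=6) ant(c=8)]
  19. access apple: HIT, count now 7. Cache: [lemon(c=1) elk(c=3) apple(c=7) ant(c=8)]
  20. access elk: HIT, count now 4. Cache: [lemon(c=1) elk(c=4) apple(c=7) ant(c=8)]
  21. access elk: HIT, count now 5. Cache: [lemon(c=1) elk(c=5) apple(c=7) ant(c=8)]
  22. access apple: HIT, count now 8. Cache: [lemon(c=1) elk(c=5) ant(c=8) apple(c=8)]
  23. access elk: HIT, count now 6. Cache: [lemon(c=1) elk(c=6) ant(c=8) apple(c=8)]
Total: 19 hits, 4 misses, 0 evictions

Hit rate = 19/23

Answer: 19/23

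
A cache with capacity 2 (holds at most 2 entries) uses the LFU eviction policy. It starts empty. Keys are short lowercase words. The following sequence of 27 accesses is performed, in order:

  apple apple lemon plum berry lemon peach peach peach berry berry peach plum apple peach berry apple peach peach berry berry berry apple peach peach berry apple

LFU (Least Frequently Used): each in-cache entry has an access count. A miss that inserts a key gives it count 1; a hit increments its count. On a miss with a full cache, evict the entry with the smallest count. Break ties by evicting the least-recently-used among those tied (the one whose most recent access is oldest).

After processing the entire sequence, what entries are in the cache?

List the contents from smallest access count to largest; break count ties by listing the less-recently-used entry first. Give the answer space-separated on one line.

LFU simulation (capacity=2):
  1. access apple: MISS. Cache: [apple(c=1)]
  2. access apple: HIT, count now 2. Cache: [apple(c=2)]
  3. access lemon: MISS. Cache: [lemon(c=1) apple(c=2)]
  4. access plum: MISS, evict lemon(c=1). Cache: [plum(c=1) apple(c=2)]
  5. access berry: MISS, evict plum(c=1). Cache: [berry(c=1) apple(c=2)]
  6. access lemon: MISS, evict berry(c=1). Cache: [lemon(c=1) apple(c=2)]
  7. access peach: MISS, evict lemon(c=1). Cache: [peach(c=1) apple(c=2)]
  8. access peach: HIT, count now 2. Cache: [apple(c=2) peach(c=2)]
  9. access peach: HIT, count now 3. Cache: [apple(c=2) peach(c=3)]
  10. access berry: MISS, evict apple(c=2). Cache: [berry(c=1) peach(c=3)]
  11. access berry: HIT, count now 2. Cache: [berry(c=2) peach(c=3)]
  12. access peach: HIT, count now 4. Cache: [berry(c=2) peach(c=4)]
  13. access plum: MISS, evict berry(c=2). Cache: [plum(c=1) peach(c=4)]
  14. access apple: MISS, evict plum(c=1). Cache: [apple(c=1) peach(c=4)]
  15. access peach: HIT, count now 5. Cache: [apple(c=1) peach(c=5)]
  16. access berry: MISS, evict apple(c=1). Cache: [berry(c=1) peach(c=5)]
  17. access apple: MISS, evict berry(c=1). Cache: [apple(c=1) peach(c=5)]
  18. access peach: HIT, count now 6. Cache: [apple(c=1) peach(c=6)]
  19. access peach: HIT, count now 7. Cache: [apple(c=1) peach(c=7)]
  20. access berry: MISS, evict apple(c=1). Cache: [berry(c=1) peach(c=7)]
  21. access berry: HIT, count now 2. Cache: [berry(c=2) peach(c=7)]
  22. access berry: HIT, count now 3. Cache: [berry(c=3) peach(c=7)]
  23. access apple: MISS, evict berry(c=3). Cache: [apple(c=1) peach(c=7)]
  24. access peach: HIT, count now 8. Cache: [apple(c=1) peach(c=8)]
  25. access peach: HIT, count now 9. Cache: [apple(c=1) peach(c=9)]
  26. access berry: MISS, evict apple(c=1). Cache: [berry(c=1) peach(c=9)]
  27. access apple: MISS, evict berry(c=1). Cache: [apple(c=1) peach(c=9)]
Total: 12 hits, 15 misses, 13 evictions

Answer: apple peach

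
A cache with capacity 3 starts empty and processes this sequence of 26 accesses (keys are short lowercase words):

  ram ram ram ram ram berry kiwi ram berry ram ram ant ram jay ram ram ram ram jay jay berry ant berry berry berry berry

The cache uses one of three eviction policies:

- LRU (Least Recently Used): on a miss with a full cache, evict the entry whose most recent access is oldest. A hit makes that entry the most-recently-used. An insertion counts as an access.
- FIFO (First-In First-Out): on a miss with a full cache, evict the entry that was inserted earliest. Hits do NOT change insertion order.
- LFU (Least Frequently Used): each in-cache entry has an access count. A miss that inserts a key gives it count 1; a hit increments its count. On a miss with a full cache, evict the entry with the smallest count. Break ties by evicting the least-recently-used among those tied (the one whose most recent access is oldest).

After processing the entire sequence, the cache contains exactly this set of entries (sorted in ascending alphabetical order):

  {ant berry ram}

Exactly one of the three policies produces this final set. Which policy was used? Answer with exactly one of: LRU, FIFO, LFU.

Answer: LFU

Derivation:
Simulating under each policy and comparing final sets:
  LRU: final set = {ant berry jay} -> differs
  FIFO: final set = {ant berry jay} -> differs
  LFU: final set = {ant berry ram} -> MATCHES target
Only LFU produces the target set.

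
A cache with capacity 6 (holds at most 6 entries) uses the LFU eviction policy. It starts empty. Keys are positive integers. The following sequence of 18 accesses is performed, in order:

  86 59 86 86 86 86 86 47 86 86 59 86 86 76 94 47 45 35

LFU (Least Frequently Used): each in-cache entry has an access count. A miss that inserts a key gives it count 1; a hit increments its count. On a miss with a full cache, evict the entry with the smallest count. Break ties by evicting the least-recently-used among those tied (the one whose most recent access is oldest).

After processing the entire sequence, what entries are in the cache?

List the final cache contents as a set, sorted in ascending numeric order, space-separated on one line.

Answer: 35 45 47 59 86 94

Derivation:
LFU simulation (capacity=6):
  1. access 86: MISS. Cache: [86(c=1)]
  2. access 59: MISS. Cache: [86(c=1) 59(c=1)]
  3. access 86: HIT, count now 2. Cache: [59(c=1) 86(c=2)]
  4. access 86: HIT, count now 3. Cache: [59(c=1) 86(c=3)]
  5. access 86: HIT, count now 4. Cache: [59(c=1) 86(c=4)]
  6. access 86: HIT, count now 5. Cache: [59(c=1) 86(c=5)]
  7. access 86: HIT, count now 6. Cache: [59(c=1) 86(c=6)]
  8. access 47: MISS. Cache: [59(c=1) 47(c=1) 86(c=6)]
  9. access 86: HIT, count now 7. Cache: [59(c=1) 47(c=1) 86(c=7)]
  10. access 86: HIT, count now 8. Cache: [59(c=1) 47(c=1) 86(c=8)]
  11. access 59: HIT, count now 2. Cache: [47(c=1) 59(c=2) 86(c=8)]
  12. access 86: HIT, count now 9. Cache: [47(c=1) 59(c=2) 86(c=9)]
  13. access 86: HIT, count now 10. Cache: [47(c=1) 59(c=2) 86(c=10)]
  14. access 76: MISS. Cache: [47(c=1) 76(c=1) 59(c=2) 86(c=10)]
  15. access 94: MISS. Cache: [47(c=1) 76(c=1) 94(c=1) 59(c=2) 86(c=10)]
  16. access 47: HIT, count now 2. Cache: [76(c=1) 94(c=1) 59(c=2) 47(c=2) 86(c=10)]
  17. access 45: MISS. Cache: [76(c=1) 94(c=1) 45(c=1) 59(c=2) 47(c=2) 86(c=10)]
  18. access 35: MISS, evict 76(c=1). Cache: [94(c=1) 45(c=1) 35(c=1) 59(c=2) 47(c=2) 86(c=10)]
Total: 11 hits, 7 misses, 1 evictions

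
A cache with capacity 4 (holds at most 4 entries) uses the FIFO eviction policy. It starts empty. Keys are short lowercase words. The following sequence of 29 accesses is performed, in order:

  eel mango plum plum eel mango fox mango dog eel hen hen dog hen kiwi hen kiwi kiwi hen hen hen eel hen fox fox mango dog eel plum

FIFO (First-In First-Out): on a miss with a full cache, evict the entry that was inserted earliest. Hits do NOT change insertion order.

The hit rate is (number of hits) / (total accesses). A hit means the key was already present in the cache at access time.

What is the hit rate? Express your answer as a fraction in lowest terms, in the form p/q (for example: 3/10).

FIFO simulation (capacity=4):
  1. access eel: MISS. Cache (old->new): [eel]
  2. access mango: MISS. Cache (old->new): [eel mango]
  3. access plum: MISS. Cache (old->new): [eel mango plum]
  4. access plum: HIT. Cache (old->new): [eel mango plum]
  5. access eel: HIT. Cache (old->new): [eel mango plum]
  6. access mango: HIT. Cache (old->new): [eel mango plum]
  7. access fox: MISS. Cache (old->new): [eel mango plum fox]
  8. access mango: HIT. Cache (old->new): [eel mango plum fox]
  9. access dog: MISS, evict eel. Cache (old->new): [mango plum fox dog]
  10. access eel: MISS, evict mango. Cache (old->new): [plum fox dog eel]
  11. access hen: MISS, evict plum. Cache (old->new): [fox dog eel hen]
  12. access hen: HIT. Cache (old->new): [fox dog eel hen]
  13. access dog: HIT. Cache (old->new): [fox dog eel hen]
  14. access hen: HIT. Cache (old->new): [fox dog eel hen]
  15. access kiwi: MISS, evict fox. Cache (old->new): [dog eel hen kiwi]
  16. access hen: HIT. Cache (old->new): [dog eel hen kiwi]
  17. access kiwi: HIT. Cache (old->new): [dog eel hen kiwi]
  18. access kiwi: HIT. Cache (old->new): [dog eel hen kiwi]
  19. access hen: HIT. Cache (old->new): [dog eel hen kiwi]
  20. access hen: HIT. Cache (old->new): [dog eel hen kiwi]
  21. access hen: HIT. Cache (old->new): [dog eel hen kiwi]
  22. access eel: HIT. Cache (old->new): [dog eel hen kiwi]
  23. access hen: HIT. Cache (old->new): [dog eel hen kiwi]
  24. access fox: MISS, evict dog. Cache (old->new): [eel hen kiwi fox]
  25. access fox: HIT. Cache (old->new): [eel hen kiwi fox]
  26. access mango: MISS, evict eel. Cache (old->new): [hen kiwi fox mango]
  27. access dog: MISS, evict hen. Cache (old->new): [kiwi fox mango dog]
  28. access eel: MISS, evict kiwi. Cache (old->new): [fox mango dog eel]
  29. access plum: MISS, evict fox. Cache (old->new): [mango dog eel plum]
Total: 16 hits, 13 misses, 9 evictions

Hit rate = 16/29

Answer: 16/29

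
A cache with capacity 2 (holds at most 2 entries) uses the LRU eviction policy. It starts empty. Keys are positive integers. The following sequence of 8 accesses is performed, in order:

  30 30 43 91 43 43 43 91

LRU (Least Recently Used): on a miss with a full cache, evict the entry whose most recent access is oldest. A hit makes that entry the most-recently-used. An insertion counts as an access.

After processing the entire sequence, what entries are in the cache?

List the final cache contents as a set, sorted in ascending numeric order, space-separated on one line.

LRU simulation (capacity=2):
  1. access 30: MISS. Cache (LRU->MRU): [30]
  2. access 30: HIT. Cache (LRU->MRU): [30]
  3. access 43: MISS. Cache (LRU->MRU): [30 43]
  4. access 91: MISS, evict 30. Cache (LRU->MRU): [43 91]
  5. access 43: HIT. Cache (LRU->MRU): [91 43]
  6. access 43: HIT. Cache (LRU->MRU): [91 43]
  7. access 43: HIT. Cache (LRU->MRU): [91 43]
  8. access 91: HIT. Cache (LRU->MRU): [43 91]
Total: 5 hits, 3 misses, 1 evictions

Answer: 43 91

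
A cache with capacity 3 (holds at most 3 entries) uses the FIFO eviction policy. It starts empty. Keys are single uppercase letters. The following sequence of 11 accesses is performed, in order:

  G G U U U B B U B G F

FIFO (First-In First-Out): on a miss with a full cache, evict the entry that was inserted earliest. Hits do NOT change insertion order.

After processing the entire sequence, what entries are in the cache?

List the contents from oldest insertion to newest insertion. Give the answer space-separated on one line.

Answer: U B F

Derivation:
FIFO simulation (capacity=3):
  1. access G: MISS. Cache (old->new): [G]
  2. access G: HIT. Cache (old->new): [G]
  3. access U: MISS. Cache (old->new): [G U]
  4. access U: HIT. Cache (old->new): [G U]
  5. access U: HIT. Cache (old->new): [G U]
  6. access B: MISS. Cache (old->new): [G U B]
  7. access B: HIT. Cache (old->new): [G U B]
  8. access U: HIT. Cache (old->new): [G U B]
  9. access B: HIT. Cache (old->new): [G U B]
  10. access G: HIT. Cache (old->new): [G U B]
  11. access F: MISS, evict G. Cache (old->new): [U B F]
Total: 7 hits, 4 misses, 1 evictions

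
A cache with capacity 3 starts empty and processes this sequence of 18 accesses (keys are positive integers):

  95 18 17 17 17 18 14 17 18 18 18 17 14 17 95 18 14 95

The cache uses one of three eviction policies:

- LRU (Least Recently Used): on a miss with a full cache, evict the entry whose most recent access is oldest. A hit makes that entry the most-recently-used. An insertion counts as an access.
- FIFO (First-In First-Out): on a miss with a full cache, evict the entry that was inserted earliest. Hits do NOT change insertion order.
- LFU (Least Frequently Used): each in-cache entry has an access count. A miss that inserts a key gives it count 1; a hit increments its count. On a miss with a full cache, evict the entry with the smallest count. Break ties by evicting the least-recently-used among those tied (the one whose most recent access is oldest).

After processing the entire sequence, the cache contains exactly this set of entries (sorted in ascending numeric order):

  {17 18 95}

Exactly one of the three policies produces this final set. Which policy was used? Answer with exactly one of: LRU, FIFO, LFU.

Simulating under each policy and comparing final sets:
  LRU: final set = {14 18 95} -> differs
  FIFO: final set = {14 18 95} -> differs
  LFU: final set = {17 18 95} -> MATCHES target
Only LFU produces the target set.

Answer: LFU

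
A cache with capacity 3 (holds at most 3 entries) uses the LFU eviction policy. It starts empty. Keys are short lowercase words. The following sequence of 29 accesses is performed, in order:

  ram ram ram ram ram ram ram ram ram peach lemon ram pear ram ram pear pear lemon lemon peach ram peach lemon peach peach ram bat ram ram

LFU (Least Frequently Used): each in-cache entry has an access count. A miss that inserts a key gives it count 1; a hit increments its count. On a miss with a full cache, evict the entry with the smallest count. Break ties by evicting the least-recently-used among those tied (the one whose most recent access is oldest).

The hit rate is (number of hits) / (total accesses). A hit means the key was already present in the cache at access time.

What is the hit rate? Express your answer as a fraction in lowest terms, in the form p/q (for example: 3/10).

Answer: 23/29

Derivation:
LFU simulation (capacity=3):
  1. access ram: MISS. Cache: [ram(c=1)]
  2. access ram: HIT, count now 2. Cache: [ram(c=2)]
  3. access ram: HIT, count now 3. Cache: [ram(c=3)]
  4. access ram: HIT, count now 4. Cache: [ram(c=4)]
  5. access ram: HIT, count now 5. Cache: [ram(c=5)]
  6. access ram: HIT, count now 6. Cache: [ram(c=6)]
  7. access ram: HIT, count now 7. Cache: [ram(c=7)]
  8. access ram: HIT, count now 8. Cache: [ram(c=8)]
  9. access ram: HIT, count now 9. Cache: [ram(c=9)]
  10. access peach: MISS. Cache: [peach(c=1) ram(c=9)]
  11. access lemon: MISS. Cache: [peach(c=1) lemon(c=1) ram(c=9)]
  12. access ram: HIT, count now 10. Cache: [peach(c=1) lemon(c=1) ram(c=10)]
  13. access pear: MISS, evict peach(c=1). Cache: [lemon(c=1) pear(c=1) ram(c=10)]
  14. access ram: HIT, count now 11. Cache: [lemon(c=1) pear(c=1) ram(c=11)]
  15. access ram: HIT, count now 12. Cache: [lemon(c=1) pear(c=1) ram(c=12)]
  16. access pear: HIT, count now 2. Cache: [lemon(c=1) pear(c=2) ram(c=12)]
  17. access pear: HIT, count now 3. Cache: [lemon(c=1) pear(c=3) ram(c=12)]
  18. access lemon: HIT, count now 2. Cache: [lemon(c=2) pear(c=3) ram(c=12)]
  19. access lemon: HIT, count now 3. Cache: [pear(c=3) lemon(c=3) ram(c=12)]
  20. access peach: MISS, evict pear(c=3). Cache: [peach(c=1) lemon(c=3) ram(c=12)]
  21. access ram: HIT, count now 13. Cache: [peach(c=1) lemon(c=3) ram(c=13)]
  22. access peach: HIT, count now 2. Cache: [peach(c=2) lemon(c=3) ram(c=13)]
  23. access lemon: HIT, count now 4. Cache: [peach(c=2) lemon(c=4) ram(c=13)]
  24. access peach: HIT, count now 3. Cache: [peach(c=3) lemon(c=4) ram(c=13)]
  25. access peach: HIT, count now 4. Cache: [lemon(c=4) peach(c=4) ram(c=13)]
  26. access ram: HIT, count now 14. Cache: [lemon(c=4) peach(c=4) ram(c=14)]
  27. access bat: MISS, evict lemon(c=4). Cache: [bat(c=1) peach(c=4) ram(c=14)]
  28. access ram: HIT, count now 15. Cache: [bat(c=1) peach(c=4) ram(c=15)]
  29. access ram: HIT, count now 16. Cache: [bat(c=1) peach(c=4) ram(c=16)]
Total: 23 hits, 6 misses, 3 evictions

Hit rate = 23/29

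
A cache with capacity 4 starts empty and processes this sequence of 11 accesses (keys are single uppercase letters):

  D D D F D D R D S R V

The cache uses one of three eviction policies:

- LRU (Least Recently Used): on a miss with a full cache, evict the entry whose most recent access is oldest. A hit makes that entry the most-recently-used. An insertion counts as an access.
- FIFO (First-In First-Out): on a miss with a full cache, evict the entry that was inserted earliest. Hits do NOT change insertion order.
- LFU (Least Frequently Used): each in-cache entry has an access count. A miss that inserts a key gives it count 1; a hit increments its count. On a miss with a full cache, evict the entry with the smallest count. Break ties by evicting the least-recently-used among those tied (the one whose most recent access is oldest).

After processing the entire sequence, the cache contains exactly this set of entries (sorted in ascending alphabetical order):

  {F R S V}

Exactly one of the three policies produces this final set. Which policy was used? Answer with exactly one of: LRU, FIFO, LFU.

Simulating under each policy and comparing final sets:
  LRU: final set = {D R S V} -> differs
  FIFO: final set = {F R S V} -> MATCHES target
  LFU: final set = {D R S V} -> differs
Only FIFO produces the target set.

Answer: FIFO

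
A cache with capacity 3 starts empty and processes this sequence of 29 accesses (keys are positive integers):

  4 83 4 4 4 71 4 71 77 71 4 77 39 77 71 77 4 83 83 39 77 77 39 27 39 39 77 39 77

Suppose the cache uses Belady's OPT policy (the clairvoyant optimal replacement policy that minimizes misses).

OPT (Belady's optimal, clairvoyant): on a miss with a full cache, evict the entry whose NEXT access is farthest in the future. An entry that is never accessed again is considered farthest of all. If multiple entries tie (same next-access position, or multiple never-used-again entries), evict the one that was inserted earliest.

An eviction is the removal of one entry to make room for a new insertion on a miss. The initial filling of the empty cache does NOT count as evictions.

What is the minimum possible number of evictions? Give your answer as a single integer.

OPT (Belady) simulation (capacity=3):
  1. access 4: MISS. Cache: [4]
  2. access 83: MISS. Cache: [4 83]
  3. access 4: HIT. Next use of 4: step 4. Cache: [4 83]
  4. access 4: HIT. Next use of 4: step 5. Cache: [4 83]
  5. access 4: HIT. Next use of 4: step 7. Cache: [4 83]
  6. access 71: MISS. Cache: [4 83 71]
  7. access 4: HIT. Next use of 4: step 11. Cache: [4 83 71]
  8. access 71: HIT. Next use of 71: step 10. Cache: [4 83 71]
  9. access 77: MISS, evict 83 (next use: step 18). Cache: [4 71 77]
  10. access 71: HIT. Next use of 71: step 15. Cache: [4 71 77]
  11. access 4: HIT. Next use of 4: step 17. Cache: [4 71 77]
  12. access 77: HIT. Next use of 77: step 14. Cache: [4 71 77]
  13. access 39: MISS, evict 4 (next use: step 17). Cache: [71 77 39]
  14. access 77: HIT. Next use of 77: step 16. Cache: [71 77 39]
  15. access 71: HIT. Next use of 71: never. Cache: [71 77 39]
  16. access 77: HIT. Next use of 77: step 21. Cache: [71 77 39]
  17. access 4: MISS, evict 71 (next use: never). Cache: [77 39 4]
  18. access 83: MISS, evict 4 (next use: never). Cache: [77 39 83]
  19. access 83: HIT. Next use of 83: never. Cache: [77 39 83]
  20. access 39: HIT. Next use of 39: step 23. Cache: [77 39 83]
  21. access 77: HIT. Next use of 77: step 22. Cache: [77 39 83]
  22. access 77: HIT. Next use of 77: step 27. Cache: [77 39 83]
  23. access 39: HIT. Next use of 39: step 25. Cache: [77 39 83]
  24. access 27: MISS, evict 83 (next use: never). Cache: [77 39 27]
  25. access 39: HIT. Next use of 39: step 26. Cache: [77 39 27]
  26. access 39: HIT. Next use of 39: step 28. Cache: [77 39 27]
  27. access 77: HIT. Next use of 77: step 29. Cache: [77 39 27]
  28. access 39: HIT. Next use of 39: never. Cache: [77 39 27]
  29. access 77: HIT. Next use of 77: never. Cache: [77 39 27]
Total: 21 hits, 8 misses, 5 evictions

Answer: 5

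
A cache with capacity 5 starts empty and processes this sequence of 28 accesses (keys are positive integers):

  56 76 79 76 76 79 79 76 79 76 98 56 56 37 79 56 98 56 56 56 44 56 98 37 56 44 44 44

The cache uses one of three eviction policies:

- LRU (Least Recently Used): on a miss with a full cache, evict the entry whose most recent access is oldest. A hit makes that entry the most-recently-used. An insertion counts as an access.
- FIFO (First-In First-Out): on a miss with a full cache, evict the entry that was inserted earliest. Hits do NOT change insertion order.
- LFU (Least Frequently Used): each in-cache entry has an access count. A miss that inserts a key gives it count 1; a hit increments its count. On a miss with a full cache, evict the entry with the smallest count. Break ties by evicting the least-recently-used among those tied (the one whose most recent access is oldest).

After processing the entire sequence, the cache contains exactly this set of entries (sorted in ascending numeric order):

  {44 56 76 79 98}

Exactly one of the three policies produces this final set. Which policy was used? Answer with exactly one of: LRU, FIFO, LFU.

Simulating under each policy and comparing final sets:
  LRU: final set = {37 44 56 79 98} -> differs
  FIFO: final set = {37 44 56 79 98} -> differs
  LFU: final set = {44 56 76 79 98} -> MATCHES target
Only LFU produces the target set.

Answer: LFU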